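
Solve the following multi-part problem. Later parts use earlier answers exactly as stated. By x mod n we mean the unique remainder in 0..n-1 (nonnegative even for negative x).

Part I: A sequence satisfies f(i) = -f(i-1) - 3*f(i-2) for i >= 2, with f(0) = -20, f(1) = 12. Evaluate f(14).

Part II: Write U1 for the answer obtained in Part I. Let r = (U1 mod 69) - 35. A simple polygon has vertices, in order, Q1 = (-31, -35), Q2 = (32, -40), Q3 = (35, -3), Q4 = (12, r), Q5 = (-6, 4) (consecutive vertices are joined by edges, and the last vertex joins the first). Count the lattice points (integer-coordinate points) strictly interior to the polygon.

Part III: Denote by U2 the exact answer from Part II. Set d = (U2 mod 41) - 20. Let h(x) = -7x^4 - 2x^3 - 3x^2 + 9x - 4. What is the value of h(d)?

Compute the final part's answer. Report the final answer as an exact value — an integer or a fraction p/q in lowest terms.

Part I: f(2) = -1*(12) - 3*(-20) = 48; iterating: f(2)=48, f(3)=-84, f(4)=-60, f(5)=312, f(6)=-132, f(7)=-804, f(8)=1200, f(9)=1212, f(10)=-4812, f(11)=1176, f(12)=13260, f(13)=-16788, f(14)=-22992; answer -22992
Part II: U1 = -22992; r = 19; cross terms: (-31*-40 - 32*-35)=2360, (32*-3 - 35*-40)=1304, (35*19 - 12*-3)=701, (12*4 - -6*19)=162, (-6*-35 - -31*4)=334; twice the area = |4861| = 4861; area = 4861/2; boundary points = 1 + 1 + 1 + 3 + 1 = 7; strictly interior points = area - boundary/2 + 1 = 2428; answer 2428
Part III: U2 = 2428; d = -11; -7*(-11)^4 - 2*(-11)^3 - 3*(-11)^2 + 9*(-11)^1 - 4 = (-102487) + (2662) + (-363) + (-99) + (-4) = -100291; answer -100291

-100291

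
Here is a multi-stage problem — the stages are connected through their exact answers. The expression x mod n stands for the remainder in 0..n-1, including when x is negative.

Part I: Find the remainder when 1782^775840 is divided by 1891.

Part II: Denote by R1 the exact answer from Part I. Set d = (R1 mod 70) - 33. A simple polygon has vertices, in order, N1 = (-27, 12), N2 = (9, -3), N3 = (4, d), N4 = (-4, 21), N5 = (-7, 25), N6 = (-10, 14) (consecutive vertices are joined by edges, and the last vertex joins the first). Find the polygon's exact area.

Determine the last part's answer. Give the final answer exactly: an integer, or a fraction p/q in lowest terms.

341

Part I: squarings mod 1891: 1782^1=1782, 1782^2=535, 1782^4=684, 1782^8=779, 1782^16=1721, 1782^32=535, 1782^64=684, 1782^128=779, 1782^256=1721, 1782^512=535, 1782^1024=684, 1782^2048=779, 1782^4096=1721, 1782^8192=535, 1782^16384=684, 1782^32768=779, 1782^65536=1721, 1782^131072=535, 1782^262144=684, 1782^524288=779; 1782^775840 = 1782^32 * 1782^128 * 1782^512 * 1782^1024 * 1782^4096 * 1782^16384 * 1782^32768 * 1782^65536 * 1782^131072 * 1782^524288 = 745 (mod 1891); answer 745
Part II: R1 = 745; d = 12; cross terms: (-27*-3 - 9*12)=-27, (9*12 - 4*-3)=120, (4*21 - -4*12)=132, (-4*25 - -7*21)=47, (-7*14 - -10*25)=152, (-10*12 - -27*14)=258; twice the area = |682| = 682; area = 341; answer 341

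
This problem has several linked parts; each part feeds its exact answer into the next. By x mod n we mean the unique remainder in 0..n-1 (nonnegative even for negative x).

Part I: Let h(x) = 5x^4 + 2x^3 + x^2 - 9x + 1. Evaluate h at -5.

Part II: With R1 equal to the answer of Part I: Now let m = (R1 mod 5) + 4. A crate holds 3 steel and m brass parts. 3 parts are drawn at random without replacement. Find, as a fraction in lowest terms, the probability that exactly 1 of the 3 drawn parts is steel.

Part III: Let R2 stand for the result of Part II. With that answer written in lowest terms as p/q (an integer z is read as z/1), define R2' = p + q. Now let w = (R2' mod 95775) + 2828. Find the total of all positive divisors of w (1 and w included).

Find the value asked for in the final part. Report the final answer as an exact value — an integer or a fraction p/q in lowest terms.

Part I: 5*(-5)^4 + 2*(-5)^3 + 1*(-5)^2 - 9*(-5)^1 + 1 = (3125) + (-250) + (25) + (45) + (1) = 2946; answer 2946
Part II: R1 = 2946; m = 5; total draws C(8,3) = 56; favorable C(3,1)*C(5,2) = 30; P = 15/28; answer 15/28
Part III: R2 = 15/28; threaded value p + q = 43; w = 2871; 2871 = 3^2 * 11 * 29; sigma = (1 + 3 + 9) * (1 + 11) * (1 + 29) = 13 * 12 * 30 = 4680; answer 4680

4680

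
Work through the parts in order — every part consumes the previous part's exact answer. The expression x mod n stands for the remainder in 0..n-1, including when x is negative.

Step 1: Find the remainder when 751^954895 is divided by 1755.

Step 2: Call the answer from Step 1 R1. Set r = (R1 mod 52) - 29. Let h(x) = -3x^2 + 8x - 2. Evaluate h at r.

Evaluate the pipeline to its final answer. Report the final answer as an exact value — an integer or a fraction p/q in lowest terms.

-1237

Step 1: squarings mod 1755: 751^1=751, 751^2=646, 751^4=1381, 751^8=1231, 751^16=796, 751^32=61, 751^64=211, 751^128=646, 751^256=1381, 751^512=1231, 751^1024=796, 751^2048=61, 751^4096=211, 751^8192=646, 751^16384=1381, 751^32768=1231, 751^65536=796, 751^131072=61, 751^262144=211, 751^524288=646; 751^954895 = 751^1 * 751^2 * 751^4 * 751^8 * 751^512 * 751^4096 * 751^32768 * 751^131072 * 751^262144 * 751^524288 = 166 (mod 1755); answer 166
Step 2: R1 = 166; r = -19; -3*(-19)^2 + 8*(-19)^1 - 2 = (-1083) + (-152) + (-2) = -1237; answer -1237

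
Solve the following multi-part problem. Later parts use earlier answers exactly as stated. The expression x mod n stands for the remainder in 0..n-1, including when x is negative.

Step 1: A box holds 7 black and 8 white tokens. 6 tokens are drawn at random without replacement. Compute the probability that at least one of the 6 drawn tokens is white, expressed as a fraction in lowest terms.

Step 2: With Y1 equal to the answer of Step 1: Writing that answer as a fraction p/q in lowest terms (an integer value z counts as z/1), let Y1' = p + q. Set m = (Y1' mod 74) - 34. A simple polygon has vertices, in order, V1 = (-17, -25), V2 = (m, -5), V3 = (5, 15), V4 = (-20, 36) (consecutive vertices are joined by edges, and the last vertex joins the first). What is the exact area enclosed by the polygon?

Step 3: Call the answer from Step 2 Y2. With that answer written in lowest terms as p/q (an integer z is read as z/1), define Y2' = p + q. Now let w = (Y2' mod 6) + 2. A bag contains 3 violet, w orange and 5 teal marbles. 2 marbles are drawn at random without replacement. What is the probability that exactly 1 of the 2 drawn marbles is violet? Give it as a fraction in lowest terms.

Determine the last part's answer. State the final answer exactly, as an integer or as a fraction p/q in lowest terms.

9/22

Step 1: total draws C(15,6) = 5005; complement C(7,6) = 7; favorable 5005 - 7 = 4998; P = 714/715; answer 714/715
Step 2: Y1 = 714/715; threaded value p + q = 1429; m = -11; cross terms: (-17*-5 - -11*-25)=-190, (-11*15 - 5*-5)=-140, (5*36 - -20*15)=480, (-20*-25 - -17*36)=1112; twice the area = |1262| = 1262; area = 631; answer 631
Step 3: Y2 = 631; threaded value p + q = 632; w = 4; total draws C(12,2) = 66; favorable C(3,1)*C(9,1) = 27; P = 9/22; answer 9/22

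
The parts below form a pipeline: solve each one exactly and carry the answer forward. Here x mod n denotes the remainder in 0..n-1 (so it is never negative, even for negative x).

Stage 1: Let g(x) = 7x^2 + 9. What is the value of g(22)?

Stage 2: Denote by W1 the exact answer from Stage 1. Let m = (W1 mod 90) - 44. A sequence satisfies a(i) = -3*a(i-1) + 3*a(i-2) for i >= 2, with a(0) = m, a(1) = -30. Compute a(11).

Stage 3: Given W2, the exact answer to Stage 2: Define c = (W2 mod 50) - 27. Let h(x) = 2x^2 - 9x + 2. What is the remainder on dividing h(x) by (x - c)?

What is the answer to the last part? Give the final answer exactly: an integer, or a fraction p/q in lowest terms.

70

Stage 1: 7*(22)^2 + 9 = (3388) + (9) = 3397; answer 3397
Stage 2: W1 = 3397; m = 23; a(2) = -3*(-30) + 3*(23) = 159; iterating: a(2)=159, a(3)=-567, a(4)=2178, a(5)=-8235, a(6)=31239, a(7)=-118422, a(8)=448983, a(9)=-1702215, a(10)=6453594, a(11)=-24467427; answer -24467427
Stage 3: W2 = -24467427; c = -4; remainder = value at the root: 2*(-4)^2 - 9*(-4)^1 + 2 = (32) + (36) + (2) = 70; answer 70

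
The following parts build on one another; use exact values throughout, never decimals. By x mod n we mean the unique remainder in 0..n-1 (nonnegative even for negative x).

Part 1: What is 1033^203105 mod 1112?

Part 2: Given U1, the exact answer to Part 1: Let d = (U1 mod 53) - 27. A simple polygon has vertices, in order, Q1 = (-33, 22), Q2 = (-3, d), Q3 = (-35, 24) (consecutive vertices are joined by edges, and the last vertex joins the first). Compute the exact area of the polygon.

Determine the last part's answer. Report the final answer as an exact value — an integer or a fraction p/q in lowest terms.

Part 1: squarings mod 1112: 1033^1=1033, 1033^2=681, 1033^4=57, 1033^8=1025, 1033^16=897, 1033^32=633, 1033^64=369, 1033^128=497, 1033^256=145, 1033^512=1009, 1033^1024=601, 1033^2048=913, 1033^4096=681, 1033^8192=57, 1033^16384=1025, 1033^32768=897, 1033^65536=633, 1033^131072=369; 1033^203105 = 1033^1 * 1033^32 * 1033^64 * 1033^256 * 1033^2048 * 1033^4096 * 1033^65536 * 1033^131072 = 425 (mod 1112); answer 425
Part 2: U1 = 425; d = -26; cross terms: (-33*-26 - -3*22)=924, (-3*24 - -35*-26)=-982, (-35*22 - -33*24)=22; twice the area = |-36| = 36; area = 18; answer 18

18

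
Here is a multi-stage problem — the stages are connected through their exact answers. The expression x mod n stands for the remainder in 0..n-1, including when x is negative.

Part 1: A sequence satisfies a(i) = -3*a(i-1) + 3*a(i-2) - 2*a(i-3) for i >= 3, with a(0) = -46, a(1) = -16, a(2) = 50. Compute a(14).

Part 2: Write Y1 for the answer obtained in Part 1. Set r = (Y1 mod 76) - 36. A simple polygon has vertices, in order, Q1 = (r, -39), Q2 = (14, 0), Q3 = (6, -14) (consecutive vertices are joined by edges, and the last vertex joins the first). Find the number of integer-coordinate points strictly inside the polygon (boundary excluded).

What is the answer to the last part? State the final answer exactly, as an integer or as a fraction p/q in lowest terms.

Part 1: a(3) = -3*(50) + 3*(-16) - 2*(-46) = -106; iterating: a(3)=-106, a(4)=500, a(5)=-1918, a(6)=7466, a(7)=-29152, a(8)=113690, a(9)=-443458, a(10)=1729748, a(11)=-6746998, a(12)=26317154, a(13)=-102651952, a(14)=400401314; answer 400401314
Part 2: Y1 = 400401314; r = -10; cross terms: (-10*0 - 14*-39)=546, (14*-14 - 6*0)=-196, (6*-39 - -10*-14)=-374; twice the area = |-24| = 24; area = 12; boundary points = 3 + 2 + 1 = 6; strictly interior points = area - boundary/2 + 1 = 10; answer 10

10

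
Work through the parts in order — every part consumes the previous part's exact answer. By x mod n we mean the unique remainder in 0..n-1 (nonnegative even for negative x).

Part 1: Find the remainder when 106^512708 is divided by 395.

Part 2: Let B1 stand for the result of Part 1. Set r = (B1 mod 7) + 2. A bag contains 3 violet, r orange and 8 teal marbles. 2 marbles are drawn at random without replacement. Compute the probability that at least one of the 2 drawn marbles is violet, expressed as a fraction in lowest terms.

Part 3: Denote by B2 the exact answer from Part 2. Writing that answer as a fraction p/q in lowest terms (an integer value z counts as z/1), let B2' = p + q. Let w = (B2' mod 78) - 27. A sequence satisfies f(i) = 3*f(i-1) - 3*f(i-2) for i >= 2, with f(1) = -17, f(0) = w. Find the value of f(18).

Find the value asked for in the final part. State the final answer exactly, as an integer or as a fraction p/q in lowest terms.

Part 1: squarings mod 395: 106^1=106, 106^2=176, 106^4=166, 106^8=301, 106^16=146, 106^32=381, 106^64=196, 106^128=101, 106^256=326, 106^512=21, 106^1024=46, 106^2048=141, 106^4096=131, 106^8192=176, 106^16384=166, 106^32768=301, 106^65536=146, 106^131072=381, 106^262144=196; 106^512708 = 106^4 * 106^64 * 106^128 * 106^512 * 106^4096 * 106^16384 * 106^32768 * 106^65536 * 106^131072 * 106^262144 = 131 (mod 395); answer 131
Part 2: B1 = 131; r = 7; total draws C(18,2) = 153; complement C(15,2) = 105; favorable 153 - 105 = 48; P = 16/51; answer 16/51
Part 3: B2 = 16/51; threaded value p + q = 67; w = 40; f(2) = 3*(-17) - 3*(40) = -171; iterating: f(2)=-171, f(3)=-462, f(4)=-873, f(5)=-1233, f(6)=-1080, f(7)=459, f(8)=4617, f(9)=12474, f(10)=23571, f(11)=33291, f(12)=29160, f(13)=-12393, f(14)=-124659, f(15)=-336798, f(16)=-636417, f(17)=-898857, f(18)=-787320; answer -787320

-787320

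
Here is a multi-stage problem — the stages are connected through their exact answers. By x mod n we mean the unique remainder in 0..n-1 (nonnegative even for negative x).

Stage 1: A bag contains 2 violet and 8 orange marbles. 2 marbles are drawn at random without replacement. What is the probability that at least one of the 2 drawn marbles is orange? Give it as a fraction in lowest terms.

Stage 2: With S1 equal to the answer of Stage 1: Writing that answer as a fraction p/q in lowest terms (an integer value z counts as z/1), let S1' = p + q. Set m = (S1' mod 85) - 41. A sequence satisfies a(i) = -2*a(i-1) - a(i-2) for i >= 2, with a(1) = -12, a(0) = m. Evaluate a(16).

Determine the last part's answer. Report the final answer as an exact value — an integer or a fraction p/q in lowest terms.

Stage 1: total draws C(10,2) = 45; complement C(2,2) = 1; favorable 45 - 1 = 44; P = 44/45; answer 44/45
Stage 2: S1 = 44/45; threaded value p + q = 89; m = -37; a(2) = -2*(-12) - 1*(-37) = 61; iterating: a(2)=61, a(3)=-110, a(4)=159, a(5)=-208, a(6)=257, a(7)=-306, a(8)=355, a(9)=-404, a(10)=453, a(11)=-502, a(12)=551, a(13)=-600, a(14)=649, a(15)=-698, a(16)=747; answer 747

747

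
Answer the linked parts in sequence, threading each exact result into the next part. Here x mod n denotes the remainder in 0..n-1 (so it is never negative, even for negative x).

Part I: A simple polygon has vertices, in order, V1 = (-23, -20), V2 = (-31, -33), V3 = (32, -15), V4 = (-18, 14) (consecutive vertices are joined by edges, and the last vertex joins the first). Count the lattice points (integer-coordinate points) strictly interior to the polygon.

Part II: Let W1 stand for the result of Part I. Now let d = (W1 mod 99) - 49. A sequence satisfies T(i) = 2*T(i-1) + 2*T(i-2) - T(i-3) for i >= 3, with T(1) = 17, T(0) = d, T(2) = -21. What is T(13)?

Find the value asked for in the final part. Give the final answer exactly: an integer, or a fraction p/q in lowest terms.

-582751

Part I: cross terms: (-23*-33 - -31*-20)=139, (-31*-15 - 32*-33)=1521, (32*14 - -18*-15)=178, (-18*-20 - -23*14)=682; twice the area = |2520| = 2520; area = 1260; boundary points = 1 + 9 + 1 + 1 = 12; strictly interior points = area - boundary/2 + 1 = 1255; answer 1255
Part II: W1 = 1255; d = 18; T(3) = 2*(-21) + 2*(17) - 1*(18) = -26; iterating: T(3)=-26, T(4)=-111, T(5)=-253, T(6)=-702, T(7)=-1799, T(8)=-4749, T(9)=-12394, T(10)=-32487, T(11)=-85013, T(12)=-222606, T(13)=-582751; answer -582751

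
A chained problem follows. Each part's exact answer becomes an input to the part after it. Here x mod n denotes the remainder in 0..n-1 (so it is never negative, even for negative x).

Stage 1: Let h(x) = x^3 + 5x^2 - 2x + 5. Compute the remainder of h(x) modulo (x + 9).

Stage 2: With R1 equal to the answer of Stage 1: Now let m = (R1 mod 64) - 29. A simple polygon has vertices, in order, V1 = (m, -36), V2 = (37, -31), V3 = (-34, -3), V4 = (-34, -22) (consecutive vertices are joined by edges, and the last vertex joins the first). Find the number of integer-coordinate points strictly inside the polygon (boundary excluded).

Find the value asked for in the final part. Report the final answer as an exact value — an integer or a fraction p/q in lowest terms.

1053

Stage 1: remainder = value at the root: 1*(-9)^3 + 5*(-9)^2 - 2*(-9)^1 + 5 = (-729) + (405) + (18) + (5) = -301; answer -301
Stage 2: R1 = -301; m = -10; cross terms: (-10*-31 - 37*-36)=1642, (37*-3 - -34*-31)=-1165, (-34*-22 - -34*-3)=646, (-34*-36 - -10*-22)=1004; twice the area = |2127| = 2127; area = 2127/2; boundary points = 1 + 1 + 19 + 2 = 23; strictly interior points = area - boundary/2 + 1 = 1053; answer 1053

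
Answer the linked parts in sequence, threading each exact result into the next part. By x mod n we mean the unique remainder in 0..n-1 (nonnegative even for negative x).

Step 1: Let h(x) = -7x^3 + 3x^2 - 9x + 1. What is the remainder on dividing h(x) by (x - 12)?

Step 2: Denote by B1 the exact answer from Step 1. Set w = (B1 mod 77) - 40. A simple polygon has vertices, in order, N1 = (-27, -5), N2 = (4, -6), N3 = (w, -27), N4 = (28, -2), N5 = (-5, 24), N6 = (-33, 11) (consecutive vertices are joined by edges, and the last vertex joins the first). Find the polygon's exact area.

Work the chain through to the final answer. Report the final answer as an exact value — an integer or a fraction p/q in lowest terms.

2571/2

Step 1: remainder = value at the root: -7*(12)^3 + 3*(12)^2 - 9*(12)^1 + 1 = (-12096) + (432) + (-108) + (1) = -11771; answer -11771
Step 2: B1 = -11771; w = -30; cross terms: (-27*-6 - 4*-5)=182, (4*-27 - -30*-6)=-288, (-30*-2 - 28*-27)=816, (28*24 - -5*-2)=662, (-5*11 - -33*24)=737, (-33*-5 - -27*11)=462; twice the area = |2571| = 2571; area = 2571/2; answer 2571/2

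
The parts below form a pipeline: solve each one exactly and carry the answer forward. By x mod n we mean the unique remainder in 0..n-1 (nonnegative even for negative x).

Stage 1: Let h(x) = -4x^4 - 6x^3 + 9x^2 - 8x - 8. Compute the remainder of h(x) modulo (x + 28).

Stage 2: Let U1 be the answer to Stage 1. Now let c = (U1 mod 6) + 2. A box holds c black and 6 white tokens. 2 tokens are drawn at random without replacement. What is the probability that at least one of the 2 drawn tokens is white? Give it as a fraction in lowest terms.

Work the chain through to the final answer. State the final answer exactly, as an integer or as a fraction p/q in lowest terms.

Stage 1: remainder = value at the root: -4*(-28)^4 - 6*(-28)^3 + 9*(-28)^2 - 8*(-28)^1 - 8 = (-2458624) + (131712) + (7056) + (224) + (-8) = -2319640; answer -2319640
Stage 2: U1 = -2319640; c = 4; total draws C(10,2) = 45; complement C(4,2) = 6; favorable 45 - 6 = 39; P = 13/15; answer 13/15

13/15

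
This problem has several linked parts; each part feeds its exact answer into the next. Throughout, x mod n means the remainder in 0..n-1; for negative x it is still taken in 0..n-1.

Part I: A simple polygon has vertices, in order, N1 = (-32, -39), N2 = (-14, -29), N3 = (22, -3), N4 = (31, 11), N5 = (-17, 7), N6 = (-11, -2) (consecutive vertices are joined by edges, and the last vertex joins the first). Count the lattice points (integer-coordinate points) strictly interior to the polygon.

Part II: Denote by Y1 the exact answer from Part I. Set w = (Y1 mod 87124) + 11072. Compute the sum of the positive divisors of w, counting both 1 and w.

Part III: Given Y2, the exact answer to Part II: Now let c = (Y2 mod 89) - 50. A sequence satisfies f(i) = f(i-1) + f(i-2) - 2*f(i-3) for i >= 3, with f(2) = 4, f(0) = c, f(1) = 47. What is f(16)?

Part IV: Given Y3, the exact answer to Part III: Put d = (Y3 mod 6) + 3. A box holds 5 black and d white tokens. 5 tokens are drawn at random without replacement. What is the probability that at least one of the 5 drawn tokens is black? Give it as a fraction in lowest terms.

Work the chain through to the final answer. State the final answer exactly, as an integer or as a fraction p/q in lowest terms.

76/77

Part I: cross terms: (-32*-29 - -14*-39)=382, (-14*-3 - 22*-29)=680, (22*11 - 31*-3)=335, (31*7 - -17*11)=404, (-17*-2 - -11*7)=111, (-11*-39 - -32*-2)=365; twice the area = |2277| = 2277; area = 2277/2; boundary points = 2 + 2 + 1 + 4 + 3 + 1 = 13; strictly interior points = area - boundary/2 + 1 = 1133; answer 1133
Part II: Y1 = 1133; w = 12205; 12205 = 5 * 2441; sigma = (1 + 5) * (1 + 2441) = 6 * 2442 = 14652; answer 14652
Part III: Y2 = 14652; c = 6; f(3) = 1*(4) + 1*(47) - 2*(6) = 39; iterating: f(3)=39, f(4)=-51, f(5)=-20, f(6)=-149, f(7)=-67, f(8)=-176, f(9)=55, f(10)=13, f(11)=420, f(12)=323, f(13)=717, f(14)=200, f(15)=271, f(16)=-963; answer -963
Part IV: Y3 = -963; d = 6; total draws C(11,5) = 462; complement C(6,5) = 6; favorable 462 - 6 = 456; P = 76/77; answer 76/77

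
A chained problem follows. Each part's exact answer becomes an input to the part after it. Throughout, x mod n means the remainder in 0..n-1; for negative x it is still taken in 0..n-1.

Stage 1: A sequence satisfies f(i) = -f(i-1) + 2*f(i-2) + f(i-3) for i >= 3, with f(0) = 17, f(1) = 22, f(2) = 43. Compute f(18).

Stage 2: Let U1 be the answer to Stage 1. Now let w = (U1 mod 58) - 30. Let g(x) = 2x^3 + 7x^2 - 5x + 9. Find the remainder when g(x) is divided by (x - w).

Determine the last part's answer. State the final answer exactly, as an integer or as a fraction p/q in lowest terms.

Stage 1: f(3) = -1*(43) + 2*(22) + 1*(17) = 18; iterating: f(3)=18, f(4)=90, f(5)=-11, f(6)=209, f(7)=-141, f(8)=548, f(9)=-621, f(10)=1576, f(11)=-2270, f(12)=4801, f(13)=-7765, f(14)=15097, f(15)=-25826, f(16)=48255, f(17)=-84810, f(18)=155494; answer 155494
Stage 2: U1 = 155494; w = 24; remainder = value at the root: 2*(24)^3 + 7*(24)^2 - 5*(24)^1 + 9 = (27648) + (4032) + (-120) + (9) = 31569; answer 31569

31569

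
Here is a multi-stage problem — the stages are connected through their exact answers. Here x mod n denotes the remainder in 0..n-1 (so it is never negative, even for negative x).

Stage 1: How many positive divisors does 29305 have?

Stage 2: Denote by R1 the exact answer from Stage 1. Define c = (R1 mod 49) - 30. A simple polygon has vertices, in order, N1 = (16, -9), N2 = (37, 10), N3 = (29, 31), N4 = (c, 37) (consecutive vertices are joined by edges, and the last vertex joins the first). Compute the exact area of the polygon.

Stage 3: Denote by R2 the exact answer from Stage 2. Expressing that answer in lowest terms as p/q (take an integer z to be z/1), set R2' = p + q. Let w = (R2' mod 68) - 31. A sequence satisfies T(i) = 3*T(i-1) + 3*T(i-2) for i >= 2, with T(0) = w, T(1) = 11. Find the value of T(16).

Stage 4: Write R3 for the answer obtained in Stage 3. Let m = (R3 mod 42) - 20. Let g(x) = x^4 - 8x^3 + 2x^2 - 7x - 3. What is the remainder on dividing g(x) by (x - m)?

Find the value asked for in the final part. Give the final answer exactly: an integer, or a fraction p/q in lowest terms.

-297

Stage 1: 29305 = 5 * 5861; number of divisors = (1+1) * (1+1) = 4; answer 4
Stage 2: R1 = 4; c = -26; cross terms: (16*10 - 37*-9)=493, (37*31 - 29*10)=857, (29*37 - -26*31)=1879, (-26*-9 - 16*37)=-358; twice the area = |2871| = 2871; area = 2871/2; answer 2871/2
Stage 3: R2 = 2871/2; threaded value p + q = 2873; w = -14; T(2) = 3*(11) + 3*(-14) = -9; iterating: T(2)=-9, T(3)=6, T(4)=-9, T(5)=-9, T(6)=-54, T(7)=-189, T(8)=-729, T(9)=-2754, T(10)=-10449, T(11)=-39609, T(12)=-150174, T(13)=-569349, T(14)=-2158569, T(15)=-8183754, T(16)=-31026969; answer -31026969
Stage 4: R3 = -31026969; m = 7; remainder = value at the root: 1*(7)^4 - 8*(7)^3 + 2*(7)^2 - 7*(7)^1 - 3 = (2401) + (-2744) + (98) + (-49) + (-3) = -297; answer -297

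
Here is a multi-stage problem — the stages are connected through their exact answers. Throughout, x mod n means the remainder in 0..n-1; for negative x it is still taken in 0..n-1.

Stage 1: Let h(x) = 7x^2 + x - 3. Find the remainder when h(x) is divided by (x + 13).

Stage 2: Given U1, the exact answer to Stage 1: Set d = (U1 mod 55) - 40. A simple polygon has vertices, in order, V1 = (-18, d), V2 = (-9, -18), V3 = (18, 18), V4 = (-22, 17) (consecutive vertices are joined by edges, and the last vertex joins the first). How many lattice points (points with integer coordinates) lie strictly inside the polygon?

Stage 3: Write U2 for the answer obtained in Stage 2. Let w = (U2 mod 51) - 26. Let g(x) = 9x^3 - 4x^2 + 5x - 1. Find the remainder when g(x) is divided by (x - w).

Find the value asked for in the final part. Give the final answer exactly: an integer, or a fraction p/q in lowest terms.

-73701

Stage 1: remainder = value at the root: 7*(-13)^2 + 1*(-13)^1 - 3 = (1183) + (-13) + (-3) = 1167; answer 1167
Stage 2: U1 = 1167; d = -28; cross terms: (-18*-18 - -9*-28)=72, (-9*18 - 18*-18)=162, (18*17 - -22*18)=702, (-22*-28 - -18*17)=922; twice the area = |1858| = 1858; area = 929; boundary points = 1 + 9 + 1 + 1 = 12; strictly interior points = area - boundary/2 + 1 = 924; answer 924
Stage 3: U2 = 924; w = -20; remainder = value at the root: 9*(-20)^3 - 4*(-20)^2 + 5*(-20)^1 - 1 = (-72000) + (-1600) + (-100) + (-1) = -73701; answer -73701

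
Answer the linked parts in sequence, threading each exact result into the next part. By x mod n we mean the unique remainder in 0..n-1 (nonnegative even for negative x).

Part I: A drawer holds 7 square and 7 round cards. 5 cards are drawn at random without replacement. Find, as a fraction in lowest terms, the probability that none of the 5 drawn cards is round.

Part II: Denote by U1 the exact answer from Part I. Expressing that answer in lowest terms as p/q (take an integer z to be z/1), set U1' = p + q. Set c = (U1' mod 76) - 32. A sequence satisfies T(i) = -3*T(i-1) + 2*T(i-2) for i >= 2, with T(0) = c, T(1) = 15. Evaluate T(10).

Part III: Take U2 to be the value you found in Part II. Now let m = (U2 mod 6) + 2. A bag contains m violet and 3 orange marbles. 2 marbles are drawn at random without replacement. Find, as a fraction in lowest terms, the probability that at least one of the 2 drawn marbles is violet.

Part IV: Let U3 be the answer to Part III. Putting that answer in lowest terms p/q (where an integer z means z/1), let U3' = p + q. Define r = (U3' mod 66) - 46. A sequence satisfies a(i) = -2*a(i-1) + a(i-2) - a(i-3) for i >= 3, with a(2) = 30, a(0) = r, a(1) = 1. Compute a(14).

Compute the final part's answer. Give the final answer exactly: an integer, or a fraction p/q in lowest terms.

871575

Part I: total draws C(14,5) = 2002; favorable C(7,5) = 21; P = 3/286; answer 3/286
Part II: U1 = 3/286; threaded value p + q = 289; c = 29; T(2) = -3*(15) + 2*(29) = 13; iterating: T(2)=13, T(3)=-9, T(4)=53, T(5)=-177, T(6)=637, T(7)=-2265, T(8)=8069, T(9)=-28737, T(10)=102349; answer 102349
Part III: U2 = 102349; m = 3; total draws C(6,2) = 15; complement C(3,2) = 3; favorable 15 - 3 = 12; P = 4/5; answer 4/5
Part IV: U3 = 4/5; threaded value p + q = 9; r = -37; a(3) = -2*(30) + 1*(1) - 1*(-37) = -22; iterating: a(3)=-22, a(4)=73, a(5)=-198, a(6)=491, a(7)=-1253, a(8)=3195, a(9)=-8134, a(10)=20716, a(11)=-52761, a(12)=134372, a(13)=-342221, a(14)=871575; answer 871575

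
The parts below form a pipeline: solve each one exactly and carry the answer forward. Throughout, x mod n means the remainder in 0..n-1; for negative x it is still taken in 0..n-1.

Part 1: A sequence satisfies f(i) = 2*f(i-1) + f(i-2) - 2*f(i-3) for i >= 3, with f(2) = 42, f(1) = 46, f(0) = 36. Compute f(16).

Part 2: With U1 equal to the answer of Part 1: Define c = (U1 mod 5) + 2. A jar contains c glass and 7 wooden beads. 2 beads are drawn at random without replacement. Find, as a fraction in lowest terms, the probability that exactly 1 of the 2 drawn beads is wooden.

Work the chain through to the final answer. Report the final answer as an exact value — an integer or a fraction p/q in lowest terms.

Part 1: f(3) = 2*(42) + 1*(46) - 2*(36) = 58; iterating: f(3)=58, f(4)=66, f(5)=106, f(6)=162, f(7)=298, f(8)=546, f(9)=1066, f(10)=2082, f(11)=4138, f(12)=8226, f(13)=16426, f(14)=32802, f(15)=65578, f(16)=131106; answer 131106
Part 2: U1 = 131106; c = 3; total draws C(10,2) = 45; favorable C(7,1)*C(3,1) = 21; P = 7/15; answer 7/15

7/15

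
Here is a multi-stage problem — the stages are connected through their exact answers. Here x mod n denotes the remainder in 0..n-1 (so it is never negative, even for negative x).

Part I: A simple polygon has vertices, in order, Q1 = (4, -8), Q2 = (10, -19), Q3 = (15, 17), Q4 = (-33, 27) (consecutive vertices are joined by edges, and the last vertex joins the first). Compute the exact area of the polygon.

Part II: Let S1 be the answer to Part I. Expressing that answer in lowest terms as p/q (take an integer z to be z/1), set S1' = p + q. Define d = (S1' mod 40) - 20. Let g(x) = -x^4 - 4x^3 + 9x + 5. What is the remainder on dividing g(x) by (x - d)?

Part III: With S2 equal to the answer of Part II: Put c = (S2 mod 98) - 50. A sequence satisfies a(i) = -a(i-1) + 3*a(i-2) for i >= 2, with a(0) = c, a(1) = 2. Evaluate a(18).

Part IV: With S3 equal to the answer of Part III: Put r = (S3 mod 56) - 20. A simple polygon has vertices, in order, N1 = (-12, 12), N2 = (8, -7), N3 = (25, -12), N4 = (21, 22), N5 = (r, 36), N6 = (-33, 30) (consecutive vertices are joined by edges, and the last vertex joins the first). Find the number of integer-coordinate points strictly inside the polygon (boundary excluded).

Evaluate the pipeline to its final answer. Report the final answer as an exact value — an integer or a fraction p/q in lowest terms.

Part I: cross terms: (4*-19 - 10*-8)=4, (10*17 - 15*-19)=455, (15*27 - -33*17)=966, (-33*-8 - 4*27)=156; twice the area = |1581| = 1581; area = 1581/2; answer 1581/2
Part II: S1 = 1581/2; threaded value p + q = 1583; d = 3; remainder = value at the root: -1*(3)^4 - 4*(3)^3 + 9*(3)^1 + 5 = (-81) + (-108) + (27) + (5) = -157; answer -157
Part III: S2 = -157; c = -11; a(2) = -1*(2) + 3*(-11) = -35; iterating: a(2)=-35, a(3)=41, a(4)=-146, a(5)=269, a(6)=-707, a(7)=1514, a(8)=-3635, a(9)=8177, a(10)=-19082, a(11)=43613, a(12)=-100859, a(13)=231698, a(14)=-534275, a(15)=1229369, a(16)=-2832194, a(17)=6520301, a(18)=-15016883; answer -15016883
Part IV: S3 = -15016883; r = 1; cross terms: (-12*-7 - 8*12)=-12, (8*-12 - 25*-7)=79, (25*22 - 21*-12)=802, (21*36 - 1*22)=734, (1*30 - -33*36)=1218, (-33*12 - -12*30)=-36; twice the area = |2785| = 2785; area = 2785/2; boundary points = 1 + 1 + 2 + 2 + 2 + 3 = 11; strictly interior points = area - boundary/2 + 1 = 1388; answer 1388

1388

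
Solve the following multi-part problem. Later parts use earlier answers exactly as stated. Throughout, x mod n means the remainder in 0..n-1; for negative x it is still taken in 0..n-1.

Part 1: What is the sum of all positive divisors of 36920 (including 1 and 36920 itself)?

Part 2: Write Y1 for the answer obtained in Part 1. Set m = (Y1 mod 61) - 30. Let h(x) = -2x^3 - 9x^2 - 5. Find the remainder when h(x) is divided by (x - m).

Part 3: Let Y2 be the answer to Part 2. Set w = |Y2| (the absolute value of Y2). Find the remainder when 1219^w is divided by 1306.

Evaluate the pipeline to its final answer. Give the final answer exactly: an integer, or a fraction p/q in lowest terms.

1107

Part 1: 36920 = 2^3 * 5 * 13 * 71; sigma = (1 + 2 + 4 + 8) * (1 + 5) * (1 + 13) * (1 + 71) = 15 * 6 * 14 * 72 = 90720; answer 90720
Part 2: Y1 = 90720; m = -17; remainder = value at the root: -2*(-17)^3 - 9*(-17)^2 - 5 = (9826) + (-2601) + (-5) = 7220; answer 7220
Part 3: Y2 = 7220; w = 7220; squarings mod 1306: 1219^1=1219, 1219^2=1039, 1219^4=765, 1219^8=137, 1219^16=485, 1219^32=145, 1219^64=129, 1219^128=969, 1219^256=1253, 1219^512=197, 1219^1024=935, 1219^2048=511, 1219^4096=1227; 1219^7220 = 1219^4 * 1219^16 * 1219^32 * 1219^1024 * 1219^2048 * 1219^4096 = 1107 (mod 1306); answer 1107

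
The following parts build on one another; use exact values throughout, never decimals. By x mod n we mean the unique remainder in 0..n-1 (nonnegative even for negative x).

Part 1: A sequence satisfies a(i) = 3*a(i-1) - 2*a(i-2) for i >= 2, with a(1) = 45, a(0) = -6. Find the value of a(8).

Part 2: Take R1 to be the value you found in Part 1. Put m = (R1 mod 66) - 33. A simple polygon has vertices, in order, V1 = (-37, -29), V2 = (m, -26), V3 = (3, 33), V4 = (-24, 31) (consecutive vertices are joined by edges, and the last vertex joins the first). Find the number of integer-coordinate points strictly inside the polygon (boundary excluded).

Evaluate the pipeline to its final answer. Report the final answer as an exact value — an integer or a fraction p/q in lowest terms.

2813

Part 1: a(2) = 3*(45) - 2*(-6) = 147; iterating: a(2)=147, a(3)=351, a(4)=759, a(5)=1575, a(6)=3207, a(7)=6471, a(8)=12999; answer 12999
Part 2: R1 = 12999; m = 30; cross terms: (-37*-26 - 30*-29)=1832, (30*33 - 3*-26)=1068, (3*31 - -24*33)=885, (-24*-29 - -37*31)=1843; twice the area = |5628| = 5628; area = 2814; boundary points = 1 + 1 + 1 + 1 = 4; strictly interior points = area - boundary/2 + 1 = 2813; answer 2813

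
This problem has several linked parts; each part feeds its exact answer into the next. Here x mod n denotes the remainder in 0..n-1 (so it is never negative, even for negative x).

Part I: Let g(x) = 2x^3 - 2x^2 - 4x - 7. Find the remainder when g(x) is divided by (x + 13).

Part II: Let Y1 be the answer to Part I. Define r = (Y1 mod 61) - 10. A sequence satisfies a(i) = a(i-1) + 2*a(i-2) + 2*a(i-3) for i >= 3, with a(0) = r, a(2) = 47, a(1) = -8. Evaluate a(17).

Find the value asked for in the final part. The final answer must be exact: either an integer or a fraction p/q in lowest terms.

Part I: remainder = value at the root: 2*(-13)^3 - 2*(-13)^2 - 4*(-13)^1 - 7 = (-4394) + (-338) + (52) + (-7) = -4687; answer -4687
Part II: Y1 = -4687; r = 0; a(3) = 1*(47) + 2*(-8) + 2*(0) = 31; iterating: a(3)=31, a(4)=109, a(5)=265, a(6)=545, a(7)=1293, a(8)=2913, a(9)=6589, a(10)=15001, a(11)=34005, a(12)=77185, a(13)=175197, a(14)=397577, a(15)=902341, a(16)=2047889, a(17)=4647725; answer 4647725

4647725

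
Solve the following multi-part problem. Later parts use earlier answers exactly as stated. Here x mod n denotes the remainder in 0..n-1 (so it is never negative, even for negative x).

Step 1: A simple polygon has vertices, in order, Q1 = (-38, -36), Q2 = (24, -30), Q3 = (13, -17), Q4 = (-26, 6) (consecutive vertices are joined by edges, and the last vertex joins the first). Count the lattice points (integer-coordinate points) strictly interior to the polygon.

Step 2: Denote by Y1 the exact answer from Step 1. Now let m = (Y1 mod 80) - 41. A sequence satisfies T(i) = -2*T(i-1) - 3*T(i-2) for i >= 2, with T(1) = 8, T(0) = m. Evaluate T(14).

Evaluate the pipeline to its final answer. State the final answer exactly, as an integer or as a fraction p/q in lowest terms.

-13660

Step 1: cross terms: (-38*-30 - 24*-36)=2004, (24*-17 - 13*-30)=-18, (13*6 - -26*-17)=-364, (-26*-36 - -38*6)=1164; twice the area = |2786| = 2786; area = 1393; boundary points = 2 + 1 + 1 + 6 = 10; strictly interior points = area - boundary/2 + 1 = 1389; answer 1389
Step 2: Y1 = 1389; m = -12; T(2) = -2*(8) - 3*(-12) = 20; iterating: T(2)=20, T(3)=-64, T(4)=68, T(5)=56, T(6)=-316, T(7)=464, T(8)=20, T(9)=-1432, T(10)=2804, T(11)=-1312, T(12)=-5788, T(13)=15512, T(14)=-13660; answer -13660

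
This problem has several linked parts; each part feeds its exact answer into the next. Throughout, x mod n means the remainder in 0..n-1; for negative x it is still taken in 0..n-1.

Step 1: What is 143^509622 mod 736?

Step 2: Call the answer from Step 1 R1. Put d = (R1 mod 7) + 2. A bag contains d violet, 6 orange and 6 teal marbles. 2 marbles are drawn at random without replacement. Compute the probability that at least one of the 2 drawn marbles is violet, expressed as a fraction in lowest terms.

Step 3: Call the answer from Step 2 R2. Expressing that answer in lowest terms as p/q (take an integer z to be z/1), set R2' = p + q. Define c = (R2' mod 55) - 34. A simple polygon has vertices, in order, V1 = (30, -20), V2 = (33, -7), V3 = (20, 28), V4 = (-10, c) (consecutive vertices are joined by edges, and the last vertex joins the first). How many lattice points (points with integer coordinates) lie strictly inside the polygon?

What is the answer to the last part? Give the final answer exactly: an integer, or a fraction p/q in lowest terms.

1018

Step 1: squarings mod 736: 143^1=143, 143^2=577, 143^4=257, 143^8=545, 143^16=417, 143^32=193, 143^64=449, 143^128=673, 143^256=289, 143^512=353, 143^1024=225, 143^2048=577, 143^4096=257, 143^8192=545, 143^16384=417, 143^32768=193, 143^65536=449, 143^131072=673, 143^262144=289; 143^509622 = 143^2 * 143^4 * 143^16 * 143^32 * 143^128 * 143^512 * 143^1024 * 143^16384 * 143^32768 * 143^65536 * 143^131072 * 143^262144 = 289 (mod 736); answer 289
Step 2: R1 = 289; d = 4; total draws C(16,2) = 120; complement C(12,2) = 66; favorable 120 - 66 = 54; P = 9/20; answer 9/20
Step 3: R2 = 9/20; threaded value p + q = 29; c = -5; cross terms: (30*-7 - 33*-20)=450, (33*28 - 20*-7)=1064, (20*-5 - -10*28)=180, (-10*-20 - 30*-5)=350; twice the area = |2044| = 2044; area = 1022; boundary points = 1 + 1 + 3 + 5 = 10; strictly interior points = area - boundary/2 + 1 = 1018; answer 1018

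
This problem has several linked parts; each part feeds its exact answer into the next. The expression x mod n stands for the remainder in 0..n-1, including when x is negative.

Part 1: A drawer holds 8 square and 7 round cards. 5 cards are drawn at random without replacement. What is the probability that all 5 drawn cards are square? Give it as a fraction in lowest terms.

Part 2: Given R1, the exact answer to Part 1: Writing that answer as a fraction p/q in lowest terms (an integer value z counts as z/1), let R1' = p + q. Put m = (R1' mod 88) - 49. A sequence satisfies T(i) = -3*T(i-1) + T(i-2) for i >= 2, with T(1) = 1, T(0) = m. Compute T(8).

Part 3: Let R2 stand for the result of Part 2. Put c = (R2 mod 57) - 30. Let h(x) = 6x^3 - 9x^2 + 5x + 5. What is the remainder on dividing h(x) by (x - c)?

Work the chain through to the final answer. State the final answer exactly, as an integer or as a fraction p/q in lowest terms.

-124789

Part 1: total draws C(15,5) = 3003; favorable C(8,5) = 56; P = 8/429; answer 8/429
Part 2: R1 = 8/429; threaded value p + q = 437; m = 36; T(2) = -3*(1) + 1*(36) = 33; iterating: T(2)=33, T(3)=-98, T(4)=327, T(5)=-1079, T(6)=3564, T(7)=-11771, T(8)=38877; answer 38877
Part 3: R2 = 38877; c = -27; remainder = value at the root: 6*(-27)^3 - 9*(-27)^2 + 5*(-27)^1 + 5 = (-118098) + (-6561) + (-135) + (5) = -124789; answer -124789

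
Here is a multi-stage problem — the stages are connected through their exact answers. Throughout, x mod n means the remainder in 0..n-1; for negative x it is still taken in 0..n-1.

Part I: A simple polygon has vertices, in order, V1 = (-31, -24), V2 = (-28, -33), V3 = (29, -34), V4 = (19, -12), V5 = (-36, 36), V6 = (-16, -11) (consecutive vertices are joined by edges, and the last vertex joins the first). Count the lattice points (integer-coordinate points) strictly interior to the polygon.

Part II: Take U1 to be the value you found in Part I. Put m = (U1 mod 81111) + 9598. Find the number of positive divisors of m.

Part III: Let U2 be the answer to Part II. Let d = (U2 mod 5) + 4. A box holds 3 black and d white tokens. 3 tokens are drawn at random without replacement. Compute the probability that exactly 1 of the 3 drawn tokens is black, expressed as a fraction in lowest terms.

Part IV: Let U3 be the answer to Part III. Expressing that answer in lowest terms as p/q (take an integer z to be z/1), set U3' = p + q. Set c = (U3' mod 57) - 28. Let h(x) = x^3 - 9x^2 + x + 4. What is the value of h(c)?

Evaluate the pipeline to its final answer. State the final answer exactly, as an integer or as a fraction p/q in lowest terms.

-42

Part I: cross terms: (-31*-33 - -28*-24)=351, (-28*-34 - 29*-33)=1909, (29*-12 - 19*-34)=298, (19*36 - -36*-12)=252, (-36*-11 - -16*36)=972, (-16*-24 - -31*-11)=43; twice the area = |3825| = 3825; area = 3825/2; boundary points = 3 + 1 + 2 + 1 + 1 + 1 = 9; strictly interior points = area - boundary/2 + 1 = 1909; answer 1909
Part II: U1 = 1909; m = 11507; 11507 = 37 * 311; number of divisors = (1+1) * (1+1) = 4; answer 4
Part III: U2 = 4; d = 8; total draws C(11,3) = 165; favorable C(3,1)*C(8,2) = 84; P = 28/55; answer 28/55
Part IV: U3 = 28/55; threaded value p + q = 83; c = -2; 1*(-2)^3 - 9*(-2)^2 + 1*(-2)^1 + 4 = (-8) + (-36) + (-2) + (4) = -42; answer -42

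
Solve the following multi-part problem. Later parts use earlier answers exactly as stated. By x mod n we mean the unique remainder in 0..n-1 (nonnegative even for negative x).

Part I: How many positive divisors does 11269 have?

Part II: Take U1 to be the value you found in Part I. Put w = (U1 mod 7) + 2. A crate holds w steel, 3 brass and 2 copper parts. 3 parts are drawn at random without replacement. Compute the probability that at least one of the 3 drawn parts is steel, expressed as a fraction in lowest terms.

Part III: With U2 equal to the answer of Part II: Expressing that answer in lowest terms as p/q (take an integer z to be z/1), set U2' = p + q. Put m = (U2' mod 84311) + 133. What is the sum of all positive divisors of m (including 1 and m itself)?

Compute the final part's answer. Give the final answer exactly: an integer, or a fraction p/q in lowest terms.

Part I: 11269 = 59 * 191; number of divisors = (1+1) * (1+1) = 4; answer 4
Part II: U1 = 4; w = 6; total draws C(11,3) = 165; complement C(5,3) = 10; favorable 165 - 10 = 155; P = 31/33; answer 31/33
Part III: U2 = 31/33; threaded value p + q = 64; m = 197; 197 is prime, so its only divisors are 1 and 197; sigma = 1 + 197 = 198; answer 198

198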